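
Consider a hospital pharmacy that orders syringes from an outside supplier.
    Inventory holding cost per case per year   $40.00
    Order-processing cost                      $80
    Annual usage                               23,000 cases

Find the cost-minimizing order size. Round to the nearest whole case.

Q* = √(2·D·S / H) = √(2·23,000·80 / 40) = √92,000.0 ≈ 303.32

303 cases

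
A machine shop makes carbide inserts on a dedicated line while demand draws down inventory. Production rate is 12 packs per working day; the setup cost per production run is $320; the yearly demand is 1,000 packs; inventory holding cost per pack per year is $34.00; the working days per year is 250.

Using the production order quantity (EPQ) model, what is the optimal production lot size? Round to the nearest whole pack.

168 packs

Daily demand d = 1,000/250 = 4.000; p = 12; 1 − d/p = 0.66667
EPQ = √(2DS / (H(1 − d/p)))
    = √(2 × 1,000 × 320 / (34 × 0.66667)) ≈ 168.03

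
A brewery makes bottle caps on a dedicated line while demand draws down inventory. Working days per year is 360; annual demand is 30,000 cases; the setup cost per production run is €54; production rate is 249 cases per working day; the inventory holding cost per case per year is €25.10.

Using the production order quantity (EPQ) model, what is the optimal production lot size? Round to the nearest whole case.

440 cases

d = 30,000/360 = 83.3333 cases/day;  effective holding cost H(1 − d/p) = 25.1·(1 − 83.3333/249) = 16.69973
Q* = √(2DS / H_eff) = √(2·30,000·54 / 16.69973) ≈ 440.47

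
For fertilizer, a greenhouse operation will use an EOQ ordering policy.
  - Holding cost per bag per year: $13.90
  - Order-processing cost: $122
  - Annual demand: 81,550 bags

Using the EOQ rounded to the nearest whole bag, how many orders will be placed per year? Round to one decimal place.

68.2 orders per year

Q* = √(2·D·S / H) = √(2·81,550·122 / 13.9) = √1,431,525.2 ≈ 1,196.46 → Q = 1,196
N = D/Q = 81,550/1,196 ≈ 68.186 orders/yr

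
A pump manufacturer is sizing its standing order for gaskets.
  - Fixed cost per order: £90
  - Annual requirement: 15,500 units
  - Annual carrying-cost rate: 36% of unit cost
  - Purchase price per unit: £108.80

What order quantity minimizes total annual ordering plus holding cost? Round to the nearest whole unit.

Carrying cost H = £108.8 × 36% = £39.1680/unit/yr
2DS/H = 2·15,500·90/39.168 = 71,231.62
EOQ = √71,231.62 ≈ 266.89

267 units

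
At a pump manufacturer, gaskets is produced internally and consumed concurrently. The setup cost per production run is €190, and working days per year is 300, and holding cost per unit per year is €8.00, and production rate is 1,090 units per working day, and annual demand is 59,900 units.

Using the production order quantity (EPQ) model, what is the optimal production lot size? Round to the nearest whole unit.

1,866 units

Daily demand d = 59,900/300 = 199.667; p = 1090; 1 − d/p = 0.81682
EPQ = √(2DS / (H(1 − d/p)))
    = √(2 × 59,900 × 190 / (8 × 0.81682)) ≈ 1,866.37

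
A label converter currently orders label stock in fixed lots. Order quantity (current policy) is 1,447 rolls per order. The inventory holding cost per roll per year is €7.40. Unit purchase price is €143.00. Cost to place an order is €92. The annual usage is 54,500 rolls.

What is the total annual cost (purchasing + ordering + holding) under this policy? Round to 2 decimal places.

€7,802,319.00

Orders/yr = 54,500/1,447 = 37.664; ordering cost = 37.664 × €92 = €3,465.10
Average inventory = 1,447/2 = 723.5; holding cost = 723.5 × €7.4 = €5,353.90
Purchase cost = D·C = 54,500 × 143 = €7,793,500.00
Total = €3,465.10 + €5,353.90 + €7,793,500.00 = €7,802,319.00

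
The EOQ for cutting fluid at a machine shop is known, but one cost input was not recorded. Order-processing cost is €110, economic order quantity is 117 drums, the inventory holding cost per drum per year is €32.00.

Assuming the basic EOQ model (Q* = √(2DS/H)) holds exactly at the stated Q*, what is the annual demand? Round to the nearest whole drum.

1,991 drums per year

Since Q* = (2DS/H)^½, squaring gives Q*²·H = 2DS.
D = Q²H / (2S) = 117² × 32 / (2 × 110) = 1,991.13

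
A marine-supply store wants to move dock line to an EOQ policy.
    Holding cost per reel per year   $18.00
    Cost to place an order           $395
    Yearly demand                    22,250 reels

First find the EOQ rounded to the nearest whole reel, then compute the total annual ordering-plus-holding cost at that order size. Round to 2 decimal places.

$17,787.50

2DS/H = 2·22,250·395/18 = 976,527.78
EOQ = √976,527.78 ≈ 988.19 → Q = 988 reels
Ordering: D/Q × S = 22,250/988 × $395 = $8,895.50
Holding:  Q/2 × H = 988/2 × $18 = $8,892.00
Total = $8,895.50 + $8,892.00 = $17,787.50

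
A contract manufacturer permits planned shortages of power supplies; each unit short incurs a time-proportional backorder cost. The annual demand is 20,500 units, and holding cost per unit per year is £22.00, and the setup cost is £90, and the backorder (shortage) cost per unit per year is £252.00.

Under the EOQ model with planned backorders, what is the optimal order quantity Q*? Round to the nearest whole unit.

427 units

Q* = √(2DS/H) · √((H + b)/b)
   = √(2 × 20,500 × 90 / 22) · √((22 + 252) / 252)
   = 409.545 × 1.0427 ≈ 427.05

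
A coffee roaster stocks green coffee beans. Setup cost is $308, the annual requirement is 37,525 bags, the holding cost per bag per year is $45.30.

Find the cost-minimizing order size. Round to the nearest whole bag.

Optimal lot size Q* = (2 × 37,525 × $308 / $45.3)^½ ≈ 714.33

714 bags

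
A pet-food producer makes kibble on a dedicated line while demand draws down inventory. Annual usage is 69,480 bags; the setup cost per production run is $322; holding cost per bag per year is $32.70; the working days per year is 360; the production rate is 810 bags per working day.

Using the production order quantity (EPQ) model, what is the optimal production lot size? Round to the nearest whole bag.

1,340 bags

Daily demand d = 69,480/360 = 193.000; p = 810; 1 − d/p = 0.76173
EPQ = √(2DS / (H(1 − d/p)))
    = √(2 × 69,480 × 322 / (32.7 × 0.76173)) ≈ 1,340.29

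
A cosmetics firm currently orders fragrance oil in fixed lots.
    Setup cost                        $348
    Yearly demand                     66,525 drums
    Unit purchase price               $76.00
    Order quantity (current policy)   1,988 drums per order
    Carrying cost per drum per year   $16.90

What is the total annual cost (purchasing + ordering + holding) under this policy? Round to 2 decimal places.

Orders/yr = 66,525/1,988 = 33.463; ordering cost = 33.463 × $348 = $11,645.22
Average inventory = 1,988/2 = 994; holding cost = 994 × $16.9 = $16,798.60
Purchase cost = D·C = 66,525 × 76 = $5,055,900.00
Total = $11,645.22 + $16,798.60 + $5,055,900.00 = $5,084,343.82

$5,084,343.82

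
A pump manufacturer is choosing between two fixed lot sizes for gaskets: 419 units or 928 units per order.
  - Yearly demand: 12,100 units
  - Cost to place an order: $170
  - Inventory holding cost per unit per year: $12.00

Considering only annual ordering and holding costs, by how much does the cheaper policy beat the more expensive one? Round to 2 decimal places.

TC(Q) = (D/Q)S + (Q/2)H
TC(419) = (12,100/419)×170 + (419/2)×12 = $7,423.31
TC(928) = (12,100/928)×170 + (928/2)×12 = $7,784.59
Lots of 419 are cheaper by $361.29.

$361.29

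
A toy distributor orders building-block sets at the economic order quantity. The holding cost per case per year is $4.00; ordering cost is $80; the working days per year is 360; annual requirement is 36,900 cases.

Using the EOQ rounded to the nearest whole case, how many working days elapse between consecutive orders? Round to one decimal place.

Q* = √(2·D·S / H) = √(2·36,900·80 / 4) = √1,476,000.0 ≈ 1,214.91 → Q = 1,215 cases
T = Q/D × 360 days = 1,215/36,900 × 360 = 11.854 days

11.9 days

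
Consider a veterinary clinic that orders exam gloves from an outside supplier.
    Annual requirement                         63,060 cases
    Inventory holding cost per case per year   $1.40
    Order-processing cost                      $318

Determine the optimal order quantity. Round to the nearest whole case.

5,352 cases

Optimal lot size Q* = (2 × 63,060 × $318 / $1.4)^½ ≈ 5,352.31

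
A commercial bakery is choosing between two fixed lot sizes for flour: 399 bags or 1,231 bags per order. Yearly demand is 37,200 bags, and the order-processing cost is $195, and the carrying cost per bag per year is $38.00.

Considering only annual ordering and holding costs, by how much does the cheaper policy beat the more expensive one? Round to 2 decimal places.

$3,520.32

For each Q, cost = (D/Q)·S + (Q/2)·H.
TC(399) = (37,200/399)×195 + (399/2)×38 = $25,761.45
TC(1,231) = (37,200/1,231)×195 + (1,231/2)×38 = $29,281.77
Cheaper: Q = 399.  Difference = $3,520.32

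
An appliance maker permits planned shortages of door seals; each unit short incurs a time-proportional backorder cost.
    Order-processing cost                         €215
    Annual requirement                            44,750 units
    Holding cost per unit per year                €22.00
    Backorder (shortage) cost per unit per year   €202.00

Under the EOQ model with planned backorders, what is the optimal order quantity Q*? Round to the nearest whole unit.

Q* = √(2DS/H) · √((H + b)/b)
   = √(2 × 44,750 × 215 / 22) · √((22 + 202) / 202)
   = 935.232 × 1.0530 ≈ 984.84

985 units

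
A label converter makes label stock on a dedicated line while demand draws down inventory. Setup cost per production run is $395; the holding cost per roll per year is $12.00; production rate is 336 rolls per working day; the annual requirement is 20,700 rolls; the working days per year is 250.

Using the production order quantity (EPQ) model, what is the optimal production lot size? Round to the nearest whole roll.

1,345 rolls

d = 20,700/250 = 82.8000 rolls/day;  effective holding cost H(1 − d/p) = 12·(1 − 82.8000/336) = 9.04286
Q* = √(2DS / H_eff) = √(2·20,700·395 / 9.04286) ≈ 1,344.76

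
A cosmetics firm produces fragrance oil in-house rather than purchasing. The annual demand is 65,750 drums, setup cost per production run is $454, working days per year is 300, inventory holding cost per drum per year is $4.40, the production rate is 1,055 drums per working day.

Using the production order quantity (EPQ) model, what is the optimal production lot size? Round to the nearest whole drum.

Daily demand d = 65,750/300 = 219.167; p = 1055; 1 − d/p = 0.79226
EPQ = √(2DS / (H(1 − d/p)))
    = √(2 × 65,750 × 454 / (4.4 × 0.79226)) ≈ 4,138.38

4,138 drums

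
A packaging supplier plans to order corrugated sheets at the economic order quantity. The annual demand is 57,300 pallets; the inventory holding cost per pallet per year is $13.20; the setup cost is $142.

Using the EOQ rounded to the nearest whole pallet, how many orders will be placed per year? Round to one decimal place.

51.6 orders per year

2DS/H = 2·57,300·142/13.2 = 1,232,818.18
EOQ = √1,232,818.18 ≈ 1,110.32 → Q = 1,110
Orders per year = D/Q = 57,300 / 1,110 = 51.622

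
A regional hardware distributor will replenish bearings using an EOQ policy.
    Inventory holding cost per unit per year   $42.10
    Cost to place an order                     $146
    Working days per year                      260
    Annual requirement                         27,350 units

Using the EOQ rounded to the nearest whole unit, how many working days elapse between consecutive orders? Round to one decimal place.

4.1 days

EOQ = √(2DS/H) = √(2 × 27,350 × 146 / 42.1)
    = √(189,695.96) ≈ 435.54 → Q = 436 units
Cycle time = (working days × Q)/D = (260 × 436) / 27,350 = 4.145 days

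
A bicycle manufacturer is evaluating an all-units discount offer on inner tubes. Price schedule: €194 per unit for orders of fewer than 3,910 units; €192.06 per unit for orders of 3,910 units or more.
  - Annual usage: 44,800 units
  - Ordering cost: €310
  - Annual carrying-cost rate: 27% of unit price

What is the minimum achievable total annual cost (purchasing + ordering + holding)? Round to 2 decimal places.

H₁ = 27%×€194 = €52.3800;  H₂ = 27%×€192.06 = €51.8562
EOQ₁ = √(2×44,800×310/52.3800) = 728.20  (< 3,910, feasible at tier 1)
EOQ₂ = √(2×44,800×310/51.8562) = 731.87  (< 3,910 → use Q = 3,910 at tier-2 price)
TC(tier 1 (EOQ₁), Q≈728.2) = €8,729,343.24
TC(tier 2, Q≈3,910.0) = €8,709,218.79
Minimum at tier 2: €8,709,218.79

€8,709,218.79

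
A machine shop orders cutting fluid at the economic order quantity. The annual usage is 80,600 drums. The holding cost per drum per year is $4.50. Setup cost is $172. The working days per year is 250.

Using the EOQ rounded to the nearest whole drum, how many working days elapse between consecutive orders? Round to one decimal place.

Q* = √(2·D·S / H) = √(2·80,600·172 / 4.5) = √6,161,422.2 ≈ 2,482.22 → Q = 2,482 drums
Cycle time = (working days × Q)/D = (250 × 2,482) / 80,600 = 7.699 days

7.7 days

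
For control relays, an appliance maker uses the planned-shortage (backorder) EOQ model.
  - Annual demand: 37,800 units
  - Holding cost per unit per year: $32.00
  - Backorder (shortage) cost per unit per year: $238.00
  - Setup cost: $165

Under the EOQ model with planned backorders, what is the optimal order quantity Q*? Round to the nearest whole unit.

665 units

Q* = √(2DS/H) · √((H + b)/b)
   = √(2 × 37,800 × 165 / 32) · √((32 + 238) / 238)
   = 624.350 × 1.0651 ≈ 665.00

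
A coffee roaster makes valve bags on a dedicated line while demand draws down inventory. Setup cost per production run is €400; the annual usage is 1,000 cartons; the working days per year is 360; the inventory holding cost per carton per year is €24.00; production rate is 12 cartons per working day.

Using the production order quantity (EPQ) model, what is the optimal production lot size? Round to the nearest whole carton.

Daily demand d = 1,000/360 = 2.778; p = 12; 1 − d/p = 0.76852
EPQ = √(2DS / (H(1 − d/p)))
    = √(2 × 1,000 × 400 / (24 × 0.76852)) ≈ 208.26

208 cartons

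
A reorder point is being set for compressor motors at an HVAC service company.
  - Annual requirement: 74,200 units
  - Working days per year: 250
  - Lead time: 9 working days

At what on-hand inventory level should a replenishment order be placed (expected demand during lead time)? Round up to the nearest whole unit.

2,672 units

Daily demand d = 74,200 / 250 = 296.800 units/day
Demand during lead time = 296.800 × 9 = 2,671.20
Reorder point = 2,671.20 → round up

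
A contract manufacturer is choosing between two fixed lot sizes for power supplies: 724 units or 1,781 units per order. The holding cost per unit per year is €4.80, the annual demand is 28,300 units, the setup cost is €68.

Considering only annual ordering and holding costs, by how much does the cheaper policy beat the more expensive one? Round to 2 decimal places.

€959.31

For each Q, cost = (D/Q)·S + (Q/2)·H.
TC(724) = (28,300/724)×68 + (724/2)×4.8 = €4,395.61
TC(1,781) = (28,300/1,781)×68 + (1,781/2)×4.8 = €5,354.92
Cheaper: Q = 724.  Difference = €959.31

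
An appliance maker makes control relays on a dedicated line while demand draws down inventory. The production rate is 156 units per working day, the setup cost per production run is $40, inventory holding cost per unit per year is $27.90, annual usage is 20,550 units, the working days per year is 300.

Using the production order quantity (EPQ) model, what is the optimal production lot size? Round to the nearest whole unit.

Daily demand d = 20,550/300 = 68.500; p = 156; 1 − d/p = 0.56090
EPQ = √(2DS / (H(1 − d/p)))
    = √(2 × 20,550 × 40 / (27.9 × 0.56090)) ≈ 324.12

324 units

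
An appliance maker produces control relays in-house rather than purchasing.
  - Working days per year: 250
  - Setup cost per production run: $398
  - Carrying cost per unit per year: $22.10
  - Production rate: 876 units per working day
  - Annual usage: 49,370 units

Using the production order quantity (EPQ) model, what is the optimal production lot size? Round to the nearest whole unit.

1,515 units

Daily demand d = 49,370/250 = 197.480; p = 876; 1 − d/p = 0.77457
EPQ = √(2DS / (H(1 − d/p)))
    = √(2 × 49,370 × 398 / (22.1 × 0.77457)) ≈ 1,515.17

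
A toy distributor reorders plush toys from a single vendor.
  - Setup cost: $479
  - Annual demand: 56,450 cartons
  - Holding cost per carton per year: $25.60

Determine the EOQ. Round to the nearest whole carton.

1,453 cartons

Q* = √(2·D·S / H) = √(2·56,450·479 / 25.6) = √2,112,464.8 ≈ 1,453.43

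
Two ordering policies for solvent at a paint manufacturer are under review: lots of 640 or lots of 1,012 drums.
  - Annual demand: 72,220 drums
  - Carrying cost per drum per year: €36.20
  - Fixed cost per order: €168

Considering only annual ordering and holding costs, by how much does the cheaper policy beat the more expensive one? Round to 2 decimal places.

€235.46

Annual cost at Q: ordering D·S/Q plus holding Q·H/2.
TC(640) = (72,220/640)×168 + (640/2)×36.2 = €30,541.75
TC(1,012) = (72,220/1,012)×168 + (1,012/2)×36.2 = €30,306.29
Cheaper: Q = 1,012.  Difference = €235.46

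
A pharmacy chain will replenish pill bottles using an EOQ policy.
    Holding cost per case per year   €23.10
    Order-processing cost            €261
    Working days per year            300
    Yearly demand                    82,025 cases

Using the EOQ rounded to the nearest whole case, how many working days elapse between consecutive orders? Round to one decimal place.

2DS/H = 2·82,025·261/23.1 = 1,853,551.95
EOQ = √1,853,551.95 ≈ 1,361.45 → Q = 1,361 cases
Days between orders = 300 / (D/Q) = 300 / 60.268 ≈ 4.978

5.0 days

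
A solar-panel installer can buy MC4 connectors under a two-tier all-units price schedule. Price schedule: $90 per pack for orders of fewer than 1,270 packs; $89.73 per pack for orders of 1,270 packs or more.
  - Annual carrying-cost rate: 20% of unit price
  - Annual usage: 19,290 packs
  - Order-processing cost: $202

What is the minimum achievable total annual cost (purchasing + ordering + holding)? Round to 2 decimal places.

H₁ = 20%×$90 = $18.0000;  H₂ = 20%×$89.73 = $17.9460
EOQ₁ = √(2×19,290×202/18.0000) = 657.99  (< 1,270, feasible at tier 1)
EOQ₂ = √(2×19,290×202/17.9460) = 658.98  (< 1,270 → use Q = 1,270 at tier-2 price)
TC(tier 1 (EOQ₁), Q≈658.0) = $1,747,943.85
TC(tier 2, Q≈1,270.0) = $1,745,355.58
Minimum at tier 2: $1,745,355.58

$1,745,355.58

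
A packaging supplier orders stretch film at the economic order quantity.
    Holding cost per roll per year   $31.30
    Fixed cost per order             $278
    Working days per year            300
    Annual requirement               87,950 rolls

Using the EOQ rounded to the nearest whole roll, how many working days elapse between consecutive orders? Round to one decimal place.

4.3 days

2DS/H = 2·87,950·278/31.3 = 1,562,306.71
EOQ = √1,562,306.71 ≈ 1,249.92 → Q = 1,250 rolls
Cycle time = (working days × Q)/D = (300 × 1,250) / 87,950 = 4.264 days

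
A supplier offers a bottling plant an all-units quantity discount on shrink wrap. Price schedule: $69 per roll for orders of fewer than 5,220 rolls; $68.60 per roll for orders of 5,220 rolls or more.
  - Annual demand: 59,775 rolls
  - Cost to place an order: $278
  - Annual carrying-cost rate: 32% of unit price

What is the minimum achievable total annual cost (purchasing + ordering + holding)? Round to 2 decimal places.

$4,151,564.23

H₁ = 32%×$69 = $22.0800;  H₂ = 32%×$68.60 = $21.9520
EOQ₁ = √(2×59,775×278/22.0800) = 1,226.87  (< 5,220, feasible at tier 1)
EOQ₂ = √(2×59,775×278/21.9520) = 1,230.44  (< 5,220 → use Q = 5,220 at tier-2 price)
TC(tier 1 (EOQ₁), Q≈1,226.9) = $4,151,564.23
TC(tier 2, Q≈5,220.0) = $4,161,043.14
Minimum at tier 1 (EOQ₁): $4,151,564.23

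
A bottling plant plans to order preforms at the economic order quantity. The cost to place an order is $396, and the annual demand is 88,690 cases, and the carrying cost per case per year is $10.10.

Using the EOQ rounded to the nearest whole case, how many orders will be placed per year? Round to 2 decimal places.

Q* = √(2·D·S / H) = √(2·88,690·396 / 10.1) = √6,954,701.0 ≈ 2,637.18 → Q = 2,637
N = D/Q = 88,690/2,637 ≈ 33.633 orders/yr

33.63 orders per year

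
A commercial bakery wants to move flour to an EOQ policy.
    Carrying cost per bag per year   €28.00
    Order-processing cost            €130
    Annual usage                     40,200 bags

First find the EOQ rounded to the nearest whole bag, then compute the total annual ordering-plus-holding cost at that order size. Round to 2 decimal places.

€17,107.19

Optimal lot size Q* = (2 × 40,200 × €130 / €28)^½ ≈ 610.97 → Q = 611 bags
Ordering: D/Q × S = 40,200/611 × €130 = €8,553.19
Holding:  Q/2 × H = 611/2 × €28 = €8,554.00
Total = €8,553.19 + €8,554.00 = €17,107.19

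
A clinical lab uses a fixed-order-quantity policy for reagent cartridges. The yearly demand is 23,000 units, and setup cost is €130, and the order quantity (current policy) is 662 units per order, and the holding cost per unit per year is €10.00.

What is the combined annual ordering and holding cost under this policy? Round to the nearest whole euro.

Orders/yr = 23,000/662 = 34.743; ordering cost = 34.743 × €130 = €4,516.62
Average inventory = 662/2 = 331; holding cost = 331 × €10 = €3,310.00
Total = €4,516.62 + €3,310.00 = €7,826.62

€7,827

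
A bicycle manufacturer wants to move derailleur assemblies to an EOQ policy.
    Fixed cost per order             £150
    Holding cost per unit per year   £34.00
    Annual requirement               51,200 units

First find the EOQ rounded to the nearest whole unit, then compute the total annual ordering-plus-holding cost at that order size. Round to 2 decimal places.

Optimal lot size Q* = (2 × 51,200 × £150 / £34)^½ ≈ 672.13 → Q = 672 units
Orders/yr = 51,200/672 = 76.190; ordering cost = 76.190 × £150 = £11,428.57
Average inventory = 672/2 = 336; holding cost = 336 × £34 = £11,424.00
Total = £11,428.57 + £11,424.00 = £22,852.57

£22,852.57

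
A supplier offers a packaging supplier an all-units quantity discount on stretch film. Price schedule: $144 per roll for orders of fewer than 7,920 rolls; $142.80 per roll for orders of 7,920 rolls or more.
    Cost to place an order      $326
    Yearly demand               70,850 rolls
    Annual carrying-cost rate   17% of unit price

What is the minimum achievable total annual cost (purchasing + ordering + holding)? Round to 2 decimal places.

H₁ = 17%×$144 = $24.4800;  H₂ = 17%×$142.80 = $24.2760
EOQ₁ = √(2×70,850×326/24.4800) = 1,373.69  (< 7,920, feasible at tier 1)
EOQ₂ = √(2×70,850×326/24.2760) = 1,379.45  (< 7,920 → use Q = 7,920 at tier-2 price)
TC(tier 1 (EOQ₁), Q≈1,373.7) = $10,236,027.88
TC(tier 2, Q≈7,920.0) = $10,216,429.26
Minimum at tier 2: $10,216,429.26

$10,216,429.26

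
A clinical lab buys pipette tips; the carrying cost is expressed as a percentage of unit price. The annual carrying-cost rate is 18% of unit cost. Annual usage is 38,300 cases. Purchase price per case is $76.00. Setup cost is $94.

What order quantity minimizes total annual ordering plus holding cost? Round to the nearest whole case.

Holding cost per case per year: H = 18% × $76 = $13.6800
Optimal lot size Q* = (2 × 38,300 × $94 / $13.68)^½ ≈ 725.50

725 cases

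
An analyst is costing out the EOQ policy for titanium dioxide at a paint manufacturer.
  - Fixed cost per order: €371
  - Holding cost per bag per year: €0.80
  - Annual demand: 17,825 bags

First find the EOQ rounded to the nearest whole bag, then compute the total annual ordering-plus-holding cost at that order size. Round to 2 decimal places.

€3,252.83

EOQ = √(2DS/H) = √(2 × 17,825 × 371 / 0.8)
    = √(16,532,687.50) ≈ 4,066.04 → Q = 4,066 bags
Annual ordering cost = (D/Q)·S = (17,825/4,066) × 371 = €1,626.43
Annual holding cost  = (Q/2)·H = (4,066/2) × 0.8 = €1,626.40
Total = €1,626.43 + €1,626.40 = €3,252.83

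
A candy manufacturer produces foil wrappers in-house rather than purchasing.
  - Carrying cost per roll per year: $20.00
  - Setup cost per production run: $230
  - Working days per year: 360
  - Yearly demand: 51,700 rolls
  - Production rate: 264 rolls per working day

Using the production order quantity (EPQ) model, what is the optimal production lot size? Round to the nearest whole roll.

1,615 rolls

d = 51,700/360 = 143.6111 rolls/day;  effective holding cost H(1 − d/p) = 20·(1 − 143.6111/264) = 9.12037
Q* = √(2DS / H_eff) = √(2·51,700·230 / 9.12037) ≈ 1,614.80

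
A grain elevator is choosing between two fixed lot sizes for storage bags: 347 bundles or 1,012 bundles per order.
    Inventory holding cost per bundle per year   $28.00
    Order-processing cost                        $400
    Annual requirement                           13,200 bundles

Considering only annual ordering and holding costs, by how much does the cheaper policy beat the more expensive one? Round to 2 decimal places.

$688.75

For each Q, cost = (D/Q)·S + (Q/2)·H.
TC(347) = (13,200/347)×400 + (347/2)×28 = $20,074.14
TC(1,012) = (13,200/1,012)×400 + (1,012/2)×28 = $19,385.39
Lots of 1,012 are cheaper by $688.75.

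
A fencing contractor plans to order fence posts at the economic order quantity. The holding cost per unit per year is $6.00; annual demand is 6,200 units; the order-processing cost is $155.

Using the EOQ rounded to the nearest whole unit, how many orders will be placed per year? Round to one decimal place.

Optimal lot size Q* = (2 × 6,200 × $155 / $6)^½ ≈ 565.98 → Q = 566
N = D/Q = 6,200/566 ≈ 10.954 orders/yr

11.0 orders per year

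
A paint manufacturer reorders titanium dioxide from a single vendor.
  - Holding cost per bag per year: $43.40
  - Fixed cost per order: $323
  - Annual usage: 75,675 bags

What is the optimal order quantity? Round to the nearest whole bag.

2DS/H = 2·75,675·323/43.4 = 1,126,406.68
EOQ = √1,126,406.68 ≈ 1,061.32

1,061 bags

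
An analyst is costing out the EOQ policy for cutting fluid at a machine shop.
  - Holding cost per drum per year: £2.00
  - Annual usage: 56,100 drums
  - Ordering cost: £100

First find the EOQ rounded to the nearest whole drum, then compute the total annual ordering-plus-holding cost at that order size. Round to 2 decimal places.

£4,737.09

2DS/H = 2·56,100·100/2 = 5,610,000.00
EOQ = √5,610,000.00 ≈ 2,368.54 → Q = 2,369 drums
Ordering: D/Q × S = 56,100/2,369 × £100 = £2,368.09
Holding:  Q/2 × H = 2,369/2 × £2 = £2,369.00
Total = £2,368.09 + £2,369.00 = £4,737.09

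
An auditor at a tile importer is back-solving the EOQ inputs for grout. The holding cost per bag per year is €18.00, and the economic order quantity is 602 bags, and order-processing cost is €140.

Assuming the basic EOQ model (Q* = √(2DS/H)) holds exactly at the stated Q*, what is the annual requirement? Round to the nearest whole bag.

EOQ relation: Q² = 2DS/H, so rearrange for the unknown.
D = Q²H / (2S) = 602² × 18 / (2 × 140) = 23,297.40

23,297 bags per year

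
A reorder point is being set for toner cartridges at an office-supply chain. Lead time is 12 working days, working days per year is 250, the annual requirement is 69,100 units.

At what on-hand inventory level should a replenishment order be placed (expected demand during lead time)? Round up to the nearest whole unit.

Daily demand d = 69,100 / 250 = 276.400 units/day
Demand during lead time = 276.400 × 12 = 3,316.80
Reorder point = 3,316.80 → round up

3,317 units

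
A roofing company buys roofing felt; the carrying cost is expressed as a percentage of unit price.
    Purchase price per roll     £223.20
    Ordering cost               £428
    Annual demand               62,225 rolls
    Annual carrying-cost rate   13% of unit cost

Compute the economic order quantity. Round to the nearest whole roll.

1,355 rolls

Carrying cost H = £223.2 × 13% = £29.0160/roll/yr
Q* = √(2·D·S / H) = √(2·62,225·428 / 29.016) = √1,835,697.5 ≈ 1,354.88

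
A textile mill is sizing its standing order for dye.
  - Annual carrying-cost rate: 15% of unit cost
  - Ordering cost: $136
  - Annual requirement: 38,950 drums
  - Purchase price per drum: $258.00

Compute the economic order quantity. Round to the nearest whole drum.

523 drums

Holding cost per drum per year: H = 15% × $258 = $38.7000
Optimal lot size Q* = (2 × 38,950 × $136 / $38.7)^½ ≈ 523.22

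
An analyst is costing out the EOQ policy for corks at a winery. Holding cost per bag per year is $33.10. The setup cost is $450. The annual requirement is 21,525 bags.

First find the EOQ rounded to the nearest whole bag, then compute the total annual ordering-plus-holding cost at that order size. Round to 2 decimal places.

$25,322.51

2DS/H = 2·21,525·450/33.1 = 585,271.90
EOQ = √585,271.90 ≈ 765.03 → Q = 765 bags
Ordering: D/Q × S = 21,525/765 × $450 = $12,661.76
Holding:  Q/2 × H = 765/2 × $33.1 = $12,660.75
Total = $12,661.76 + $12,660.75 = $25,322.51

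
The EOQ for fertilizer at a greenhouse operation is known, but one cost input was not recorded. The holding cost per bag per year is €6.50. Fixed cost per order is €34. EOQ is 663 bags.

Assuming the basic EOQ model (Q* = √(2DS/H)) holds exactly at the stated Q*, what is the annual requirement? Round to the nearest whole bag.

42,018 bags per year

EOQ relation: Q² = 2DS/H, so rearrange for the unknown.
D = Q²H / (2S) = 663² × 6.5 / (2 × 34) = 42,017.62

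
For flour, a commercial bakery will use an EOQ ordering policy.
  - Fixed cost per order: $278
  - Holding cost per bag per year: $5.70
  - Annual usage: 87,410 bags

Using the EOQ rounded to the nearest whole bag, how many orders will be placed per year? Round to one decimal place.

2DS/H = 2·87,410·278/5.7 = 8,526,308.77
EOQ = √8,526,308.77 ≈ 2,919.98 → Q = 2,920
N = D/Q = 87,410/2,920 ≈ 29.935 orders/yr

29.9 orders per year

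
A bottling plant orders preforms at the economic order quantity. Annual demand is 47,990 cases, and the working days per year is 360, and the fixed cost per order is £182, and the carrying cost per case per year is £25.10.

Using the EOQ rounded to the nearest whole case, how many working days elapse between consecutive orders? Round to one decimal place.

6.3 days

Optimal lot size Q* = (2 × 47,990 × £182 / £25.1)^½ ≈ 834.24 → Q = 834 cases
T = Q/D × 360 days = 834/47,990 × 360 = 6.256 days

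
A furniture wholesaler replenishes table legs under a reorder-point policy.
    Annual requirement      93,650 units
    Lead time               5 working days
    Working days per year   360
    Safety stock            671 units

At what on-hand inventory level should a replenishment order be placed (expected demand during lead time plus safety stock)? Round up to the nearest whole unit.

Daily demand d = 93,650 / 360 = 260.139 units/day
Demand during lead time = 260.139 × 5 = 1,300.69
Reorder point = 1,300.69 + 671 = 1,971.69 → round up

1,972 units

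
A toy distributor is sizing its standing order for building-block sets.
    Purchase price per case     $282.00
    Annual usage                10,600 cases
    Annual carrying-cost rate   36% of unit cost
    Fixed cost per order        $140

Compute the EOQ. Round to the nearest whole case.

Carrying cost H = $282 × 36% = $101.5200/case/yr
EOQ = √(2DS/H) = √(2 × 10,600 × 140 / 101.52)
    = √(29,235.62) ≈ 170.98

171 cases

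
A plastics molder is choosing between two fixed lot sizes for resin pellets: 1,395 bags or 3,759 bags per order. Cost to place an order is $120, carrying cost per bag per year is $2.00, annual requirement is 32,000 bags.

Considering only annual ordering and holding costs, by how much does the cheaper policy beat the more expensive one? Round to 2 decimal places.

$632.86

TC(Q) = (D/Q)S + (Q/2)H
TC(1,395) = (32,000/1,395)×120 + (1,395/2)×2 = $4,147.69
TC(3,759) = (32,000/3,759)×120 + (3,759/2)×2 = $4,780.55
Cheaper: Q = 1,395.  Difference = $632.86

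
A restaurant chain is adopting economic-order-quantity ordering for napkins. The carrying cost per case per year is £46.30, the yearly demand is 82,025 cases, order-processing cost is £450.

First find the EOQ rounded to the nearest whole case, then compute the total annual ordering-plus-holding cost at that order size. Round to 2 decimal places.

Optimal lot size Q* = (2 × 82,025 × £450 / £46.3)^½ ≈ 1,262.71 → Q = 1,263 cases
Annual ordering cost = (D/Q)·S = (82,025/1,263) × 450 = £29,225.06
Annual holding cost  = (Q/2)·H = (1,263/2) × 46.3 = £29,238.45
Total = £29,225.06 + £29,238.45 = £58,463.51

£58,463.51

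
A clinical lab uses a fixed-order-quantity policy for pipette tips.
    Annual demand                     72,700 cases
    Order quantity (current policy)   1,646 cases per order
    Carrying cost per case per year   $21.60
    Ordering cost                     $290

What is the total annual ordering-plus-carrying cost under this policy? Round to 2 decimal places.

Orders/yr = 72,700/1,646 = 44.168; ordering cost = 44.168 × $290 = $12,808.63
Average inventory = 1,646/2 = 823; holding cost = 823 × $21.6 = $17,776.80
Total = $12,808.63 + $17,776.80 = $30,585.43

$30,585.43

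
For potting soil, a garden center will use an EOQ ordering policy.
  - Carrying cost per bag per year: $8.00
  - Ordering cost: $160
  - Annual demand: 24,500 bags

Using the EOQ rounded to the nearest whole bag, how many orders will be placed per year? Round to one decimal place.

24.7 orders per year

Optimal lot size Q* = (2 × 24,500 × $160 / $8)^½ ≈ 989.95 → Q = 990
Orders per year = D/Q = 24,500 / 990 = 24.747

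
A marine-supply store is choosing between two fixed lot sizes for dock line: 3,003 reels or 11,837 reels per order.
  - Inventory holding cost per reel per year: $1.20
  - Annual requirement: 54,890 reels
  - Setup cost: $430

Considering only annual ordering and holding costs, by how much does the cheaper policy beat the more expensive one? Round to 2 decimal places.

$565.33

TC(Q) = (D/Q)S + (Q/2)H
TC(3,003) = (54,890/3,003)×430 + (3,003/2)×1.2 = $9,661.51
TC(11,837) = (54,890/11,837)×430 + (11,837/2)×1.2 = $9,096.18
Lots of 11,837 are cheaper by $565.33.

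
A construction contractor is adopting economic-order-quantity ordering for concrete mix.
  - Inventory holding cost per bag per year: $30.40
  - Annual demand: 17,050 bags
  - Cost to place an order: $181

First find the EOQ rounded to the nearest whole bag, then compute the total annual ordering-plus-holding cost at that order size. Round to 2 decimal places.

$13,697.88

2DS/H = 2·17,050·181/30.4 = 203,029.61
EOQ = √203,029.61 ≈ 450.59 → Q = 451 bags
Annual ordering cost = (D/Q)·S = (17,050/451) × 181 = $6,842.68
Annual holding cost  = (Q/2)·H = (451/2) × 30.4 = $6,855.20
Total = $6,842.68 + $6,855.20 = $13,697.88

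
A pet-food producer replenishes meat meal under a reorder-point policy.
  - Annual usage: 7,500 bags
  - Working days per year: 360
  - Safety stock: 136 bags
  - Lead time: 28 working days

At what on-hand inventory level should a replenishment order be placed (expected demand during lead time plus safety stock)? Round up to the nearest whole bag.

720 bags

Daily demand d = 7,500 / 360 = 20.833 bags/day
Demand during lead time = 20.833 × 28 = 583.33
Reorder point = 583.33 + 136 = 719.33 → round up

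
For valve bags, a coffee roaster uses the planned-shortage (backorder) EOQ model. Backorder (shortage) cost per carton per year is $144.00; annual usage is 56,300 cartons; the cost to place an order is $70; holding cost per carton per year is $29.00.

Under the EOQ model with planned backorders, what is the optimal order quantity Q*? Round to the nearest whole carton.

Basic EOQ = √(2·56,300·70/29) = 521.338
Backorder adjustment √((H+b)/b) = √((29+144)/144) = 1.0961
Q* = 521.338 × 1.0961 ≈ 571.43

571 cartons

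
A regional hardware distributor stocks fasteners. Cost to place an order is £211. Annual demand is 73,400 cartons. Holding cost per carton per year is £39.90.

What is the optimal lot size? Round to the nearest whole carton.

Q* = √(2·D·S / H) = √(2·73,400·211 / 39.9) = √776,310.8 ≈ 881.08

881 cartons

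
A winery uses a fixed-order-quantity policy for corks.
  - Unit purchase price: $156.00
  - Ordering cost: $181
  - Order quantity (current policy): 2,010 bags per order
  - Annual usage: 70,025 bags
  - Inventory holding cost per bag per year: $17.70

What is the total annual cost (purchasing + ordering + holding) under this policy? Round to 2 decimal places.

$10,947,994.23

Annual ordering cost = (D/Q)·S = (70,025/2,010) × 181 = $6,305.73
Annual holding cost  = (Q/2)·H = (2,010/2) × 17.7 = $17,788.50
Purchase cost = D·C = 70,025 × 156 = $10,923,900.00
Total = $6,305.73 + $17,788.50 + $10,923,900.00 = $10,947,994.23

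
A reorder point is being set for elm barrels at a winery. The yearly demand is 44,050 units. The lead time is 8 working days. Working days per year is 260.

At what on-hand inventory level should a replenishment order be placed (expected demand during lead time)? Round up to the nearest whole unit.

1,356 units

Daily demand d = 44,050 / 260 = 169.423 units/day
Demand during lead time = 169.423 × 8 = 1,355.38
Reorder point = 1,355.38 → round up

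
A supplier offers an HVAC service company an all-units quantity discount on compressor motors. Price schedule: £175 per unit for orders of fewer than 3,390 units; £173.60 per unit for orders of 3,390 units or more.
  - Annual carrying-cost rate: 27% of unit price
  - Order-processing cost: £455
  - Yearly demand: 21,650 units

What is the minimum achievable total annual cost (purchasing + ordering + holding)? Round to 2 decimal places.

£3,819,260.59

H₁ = 27%×£175 = £47.2500;  H₂ = 27%×£173.60 = £46.8720
EOQ₁ = √(2×21,650×455/47.2500) = 645.73  (< 3,390, feasible at tier 1)
EOQ₂ = √(2×21,650×455/46.8720) = 648.33  (< 3,390 → use Q = 3,390 at tier-2 price)
TC(tier 1 (EOQ₁), Q≈645.7) = £3,819,260.59
TC(tier 2, Q≈3,390.0) = £3,840,793.87
Minimum at tier 1 (EOQ₁): £3,819,260.59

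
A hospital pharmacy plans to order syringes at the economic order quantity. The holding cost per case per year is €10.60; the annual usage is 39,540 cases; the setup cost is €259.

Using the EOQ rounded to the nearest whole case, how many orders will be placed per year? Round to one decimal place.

2DS/H = 2·39,540·259/10.6 = 1,932,237.74
EOQ = √1,932,237.74 ≈ 1,390.05 → Q = 1,390
Orders per year = D/Q = 39,540 / 1,390 = 28.446

28.4 orders per year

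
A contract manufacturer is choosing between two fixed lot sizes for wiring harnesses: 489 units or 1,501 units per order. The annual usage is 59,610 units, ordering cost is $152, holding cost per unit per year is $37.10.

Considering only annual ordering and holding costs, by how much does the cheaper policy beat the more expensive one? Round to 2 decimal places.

$6,279.98

Annual cost at Q: ordering D·S/Q plus holding Q·H/2.
TC(489) = (59,610/489)×152 + (489/2)×37.1 = $27,600.03
TC(1,501) = (59,610/1,501)×152 + (1,501/2)×37.1 = $33,880.01
|ΔTC| = |$27,600.03 − $33,880.01| = $6,279.98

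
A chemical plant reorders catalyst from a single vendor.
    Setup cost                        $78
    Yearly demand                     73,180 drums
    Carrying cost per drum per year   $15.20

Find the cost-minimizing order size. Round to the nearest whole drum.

EOQ = √(2DS/H) = √(2 × 73,180 × 78 / 15.2)
    = √(751,057.89) ≈ 866.64

867 drums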